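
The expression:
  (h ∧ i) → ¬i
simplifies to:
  ¬h ∨ ¬i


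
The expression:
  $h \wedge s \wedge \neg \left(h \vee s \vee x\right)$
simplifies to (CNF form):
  $\text{False}$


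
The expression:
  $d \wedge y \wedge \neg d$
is never true.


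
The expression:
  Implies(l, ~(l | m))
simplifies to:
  ~l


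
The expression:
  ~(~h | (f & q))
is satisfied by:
  {h: True, q: False, f: False}
  {h: True, f: True, q: False}
  {h: True, q: True, f: False}


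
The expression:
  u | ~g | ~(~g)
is always true.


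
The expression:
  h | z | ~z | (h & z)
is always true.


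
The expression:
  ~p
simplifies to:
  ~p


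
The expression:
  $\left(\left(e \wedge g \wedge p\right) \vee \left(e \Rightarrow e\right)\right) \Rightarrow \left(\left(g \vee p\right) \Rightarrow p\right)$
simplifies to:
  $p \vee \neg g$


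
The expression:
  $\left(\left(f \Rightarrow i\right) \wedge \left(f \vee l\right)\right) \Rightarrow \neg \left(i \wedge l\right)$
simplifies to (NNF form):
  $\neg i \vee \neg l$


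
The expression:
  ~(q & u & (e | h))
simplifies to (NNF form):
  ~q | ~u | (~e & ~h)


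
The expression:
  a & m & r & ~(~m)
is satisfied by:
  {r: True, m: True, a: True}


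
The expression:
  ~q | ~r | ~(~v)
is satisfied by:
  {v: True, r: False, q: False}
  {v: False, r: False, q: False}
  {q: True, v: True, r: False}
  {q: True, v: False, r: False}
  {r: True, v: True, q: False}
  {r: True, v: False, q: False}
  {r: True, q: True, v: True}


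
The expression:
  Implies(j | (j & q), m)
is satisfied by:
  {m: True, j: False}
  {j: False, m: False}
  {j: True, m: True}


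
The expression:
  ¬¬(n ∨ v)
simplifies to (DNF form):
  n ∨ v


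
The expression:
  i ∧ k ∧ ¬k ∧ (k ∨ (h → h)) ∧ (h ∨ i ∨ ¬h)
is never true.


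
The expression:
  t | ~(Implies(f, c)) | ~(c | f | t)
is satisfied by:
  {t: True, c: False}
  {c: False, t: False}
  {c: True, t: True}


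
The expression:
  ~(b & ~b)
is always true.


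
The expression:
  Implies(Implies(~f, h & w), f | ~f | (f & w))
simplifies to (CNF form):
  True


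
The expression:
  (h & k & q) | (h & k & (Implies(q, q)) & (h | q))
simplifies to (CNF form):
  h & k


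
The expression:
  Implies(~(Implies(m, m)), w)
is always true.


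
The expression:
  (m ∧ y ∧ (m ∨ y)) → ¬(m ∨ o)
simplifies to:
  ¬m ∨ ¬y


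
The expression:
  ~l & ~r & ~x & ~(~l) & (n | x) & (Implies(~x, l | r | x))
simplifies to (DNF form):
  False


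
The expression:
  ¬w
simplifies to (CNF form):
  ¬w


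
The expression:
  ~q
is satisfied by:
  {q: False}


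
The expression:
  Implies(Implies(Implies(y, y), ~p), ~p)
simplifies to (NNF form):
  True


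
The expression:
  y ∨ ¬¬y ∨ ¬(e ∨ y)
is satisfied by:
  {y: True, e: False}
  {e: False, y: False}
  {e: True, y: True}


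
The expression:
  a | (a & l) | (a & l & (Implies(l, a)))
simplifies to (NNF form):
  a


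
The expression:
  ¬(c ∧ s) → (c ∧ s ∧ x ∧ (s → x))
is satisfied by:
  {c: True, s: True}


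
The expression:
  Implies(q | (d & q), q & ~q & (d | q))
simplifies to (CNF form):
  ~q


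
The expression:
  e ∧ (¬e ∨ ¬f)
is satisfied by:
  {e: True, f: False}


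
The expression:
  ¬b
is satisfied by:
  {b: False}


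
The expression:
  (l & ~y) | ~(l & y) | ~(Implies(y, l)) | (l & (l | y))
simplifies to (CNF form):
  True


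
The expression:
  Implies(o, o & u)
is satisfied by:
  {u: True, o: False}
  {o: False, u: False}
  {o: True, u: True}


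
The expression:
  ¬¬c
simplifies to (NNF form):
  c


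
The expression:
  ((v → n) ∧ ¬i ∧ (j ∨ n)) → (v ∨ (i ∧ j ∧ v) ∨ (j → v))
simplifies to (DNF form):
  i ∨ v ∨ ¬j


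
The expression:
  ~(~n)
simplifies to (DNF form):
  n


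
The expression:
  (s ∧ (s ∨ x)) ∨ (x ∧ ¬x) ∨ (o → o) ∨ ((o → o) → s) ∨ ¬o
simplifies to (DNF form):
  True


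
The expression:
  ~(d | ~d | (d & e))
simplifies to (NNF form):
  False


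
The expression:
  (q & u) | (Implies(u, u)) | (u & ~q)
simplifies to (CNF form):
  True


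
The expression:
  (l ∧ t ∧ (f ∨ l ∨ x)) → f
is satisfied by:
  {f: True, l: False, t: False}
  {l: False, t: False, f: False}
  {t: True, f: True, l: False}
  {t: True, l: False, f: False}
  {f: True, l: True, t: False}
  {l: True, f: False, t: False}
  {t: True, l: True, f: True}


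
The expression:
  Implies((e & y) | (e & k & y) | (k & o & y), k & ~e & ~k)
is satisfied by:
  {o: False, k: False, y: False, e: False}
  {k: True, e: False, o: False, y: False}
  {o: True, e: False, k: False, y: False}
  {k: True, o: True, e: False, y: False}
  {e: True, o: False, k: False, y: False}
  {e: True, k: True, o: False, y: False}
  {e: True, o: True, k: False, y: False}
  {e: True, k: True, o: True, y: False}
  {y: True, e: False, o: False, k: False}
  {y: True, k: True, e: False, o: False}
  {y: True, o: True, e: False, k: False}


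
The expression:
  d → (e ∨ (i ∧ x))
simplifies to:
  e ∨ (i ∧ x) ∨ ¬d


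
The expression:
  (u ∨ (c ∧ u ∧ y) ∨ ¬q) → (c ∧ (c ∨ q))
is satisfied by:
  {c: True, q: True, u: False}
  {c: True, q: False, u: False}
  {c: True, u: True, q: True}
  {c: True, u: True, q: False}
  {q: True, u: False, c: False}


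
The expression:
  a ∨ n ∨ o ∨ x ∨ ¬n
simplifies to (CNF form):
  True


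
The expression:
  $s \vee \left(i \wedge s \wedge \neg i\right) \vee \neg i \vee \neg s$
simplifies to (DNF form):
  $\text{True}$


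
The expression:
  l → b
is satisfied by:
  {b: True, l: False}
  {l: False, b: False}
  {l: True, b: True}


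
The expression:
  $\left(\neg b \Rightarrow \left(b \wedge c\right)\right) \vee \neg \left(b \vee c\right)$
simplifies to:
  $b \vee \neg c$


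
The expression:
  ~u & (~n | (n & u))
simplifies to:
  ~n & ~u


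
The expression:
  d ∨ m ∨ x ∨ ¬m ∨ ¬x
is always true.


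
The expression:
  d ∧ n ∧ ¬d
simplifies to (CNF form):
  False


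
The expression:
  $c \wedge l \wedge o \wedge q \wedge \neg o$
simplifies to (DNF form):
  $\text{False}$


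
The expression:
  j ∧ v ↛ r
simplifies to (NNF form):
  j ∧ v ∧ ¬r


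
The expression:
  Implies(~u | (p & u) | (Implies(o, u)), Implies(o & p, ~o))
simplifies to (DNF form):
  ~o | ~p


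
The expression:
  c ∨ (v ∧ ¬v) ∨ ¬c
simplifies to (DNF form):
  True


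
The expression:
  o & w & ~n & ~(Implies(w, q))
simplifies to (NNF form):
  o & w & ~n & ~q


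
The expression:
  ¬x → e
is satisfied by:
  {x: True, e: True}
  {x: True, e: False}
  {e: True, x: False}


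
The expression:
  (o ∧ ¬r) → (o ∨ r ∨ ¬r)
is always true.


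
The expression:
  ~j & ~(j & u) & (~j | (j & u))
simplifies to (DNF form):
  ~j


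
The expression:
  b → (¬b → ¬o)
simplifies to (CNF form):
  True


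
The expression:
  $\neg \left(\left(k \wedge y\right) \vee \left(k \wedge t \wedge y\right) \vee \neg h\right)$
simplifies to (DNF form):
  $\left(h \wedge \neg k\right) \vee \left(h \wedge \neg y\right)$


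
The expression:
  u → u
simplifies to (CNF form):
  True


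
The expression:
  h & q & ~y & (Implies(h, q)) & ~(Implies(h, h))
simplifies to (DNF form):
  False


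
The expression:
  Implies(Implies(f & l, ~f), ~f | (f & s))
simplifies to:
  l | s | ~f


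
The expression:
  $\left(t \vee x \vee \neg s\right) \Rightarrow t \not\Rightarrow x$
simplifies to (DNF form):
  $\left(s \wedge \neg x\right) \vee \left(t \wedge \neg x\right)$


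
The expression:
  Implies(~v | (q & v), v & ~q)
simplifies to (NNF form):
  v & ~q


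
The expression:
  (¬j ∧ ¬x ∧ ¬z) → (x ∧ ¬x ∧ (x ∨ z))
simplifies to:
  j ∨ x ∨ z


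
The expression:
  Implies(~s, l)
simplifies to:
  l | s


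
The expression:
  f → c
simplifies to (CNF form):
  c ∨ ¬f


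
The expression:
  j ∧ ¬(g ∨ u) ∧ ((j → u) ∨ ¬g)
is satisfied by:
  {j: True, g: False, u: False}


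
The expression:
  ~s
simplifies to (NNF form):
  ~s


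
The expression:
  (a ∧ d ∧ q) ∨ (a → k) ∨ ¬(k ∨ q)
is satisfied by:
  {d: True, k: True, q: False, a: False}
  {d: True, q: False, k: False, a: False}
  {k: True, d: False, q: False, a: False}
  {d: False, q: False, k: False, a: False}
  {a: True, d: True, k: True, q: False}
  {a: True, d: True, q: False, k: False}
  {a: True, k: True, d: False, q: False}
  {a: True, d: False, q: False, k: False}
  {d: True, q: True, k: True, a: False}
  {d: True, q: True, a: False, k: False}
  {q: True, k: True, a: False, d: False}
  {q: True, a: False, k: False, d: False}
  {d: True, q: True, a: True, k: True}
  {d: True, q: True, a: True, k: False}
  {q: True, a: True, k: True, d: False}


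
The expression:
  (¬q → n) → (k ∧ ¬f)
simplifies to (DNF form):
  (k ∧ ¬f) ∨ (¬n ∧ ¬q) ∨ (k ∧ ¬f ∧ ¬n) ∨ (k ∧ ¬f ∧ ¬q) ∨ (k ∧ ¬n ∧ ¬q) ∨ (¬f ∧ ¬n ∧ ¬q) ∨ (k ∧ ¬f ∧ ¬n ∧ ¬q)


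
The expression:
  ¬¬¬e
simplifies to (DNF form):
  ¬e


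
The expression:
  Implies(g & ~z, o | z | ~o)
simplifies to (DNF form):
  True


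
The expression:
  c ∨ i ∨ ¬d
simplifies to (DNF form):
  c ∨ i ∨ ¬d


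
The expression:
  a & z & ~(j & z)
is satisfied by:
  {a: True, z: True, j: False}


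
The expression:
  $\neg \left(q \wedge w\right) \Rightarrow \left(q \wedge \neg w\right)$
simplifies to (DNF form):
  $q$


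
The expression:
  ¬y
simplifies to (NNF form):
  ¬y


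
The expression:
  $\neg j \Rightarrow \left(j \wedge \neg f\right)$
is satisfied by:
  {j: True}


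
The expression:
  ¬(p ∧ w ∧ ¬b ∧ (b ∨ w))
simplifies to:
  b ∨ ¬p ∨ ¬w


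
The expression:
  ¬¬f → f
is always true.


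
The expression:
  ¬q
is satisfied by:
  {q: False}


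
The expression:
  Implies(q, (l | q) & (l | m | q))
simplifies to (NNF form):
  True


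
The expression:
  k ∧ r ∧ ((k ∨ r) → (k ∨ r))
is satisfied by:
  {r: True, k: True}


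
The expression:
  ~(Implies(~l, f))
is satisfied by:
  {l: False, f: False}


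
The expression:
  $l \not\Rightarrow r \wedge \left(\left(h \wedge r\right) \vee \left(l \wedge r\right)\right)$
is never true.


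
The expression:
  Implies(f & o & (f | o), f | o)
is always true.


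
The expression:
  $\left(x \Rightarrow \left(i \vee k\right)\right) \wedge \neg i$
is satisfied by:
  {k: True, i: False, x: False}
  {k: False, i: False, x: False}
  {x: True, k: True, i: False}


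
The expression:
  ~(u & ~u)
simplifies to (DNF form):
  True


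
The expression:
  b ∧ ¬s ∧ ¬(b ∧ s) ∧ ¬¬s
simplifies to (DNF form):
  False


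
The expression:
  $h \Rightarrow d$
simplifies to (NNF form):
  $d \vee \neg h$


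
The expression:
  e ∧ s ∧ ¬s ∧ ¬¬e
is never true.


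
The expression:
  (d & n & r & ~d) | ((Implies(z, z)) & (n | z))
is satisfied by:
  {n: True, z: True}
  {n: True, z: False}
  {z: True, n: False}


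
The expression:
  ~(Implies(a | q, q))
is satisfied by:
  {a: True, q: False}


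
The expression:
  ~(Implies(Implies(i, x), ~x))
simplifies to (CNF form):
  x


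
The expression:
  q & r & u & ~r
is never true.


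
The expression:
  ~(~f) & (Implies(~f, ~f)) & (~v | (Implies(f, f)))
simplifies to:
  f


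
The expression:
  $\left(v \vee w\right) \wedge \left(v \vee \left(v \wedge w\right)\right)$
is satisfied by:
  {v: True}


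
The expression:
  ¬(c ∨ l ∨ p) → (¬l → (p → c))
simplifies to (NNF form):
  True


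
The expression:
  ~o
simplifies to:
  ~o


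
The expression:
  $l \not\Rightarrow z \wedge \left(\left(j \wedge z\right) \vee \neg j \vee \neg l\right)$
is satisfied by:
  {l: True, z: False, j: False}


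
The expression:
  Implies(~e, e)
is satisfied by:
  {e: True}


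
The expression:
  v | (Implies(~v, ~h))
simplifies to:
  v | ~h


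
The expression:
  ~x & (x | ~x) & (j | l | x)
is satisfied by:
  {l: True, j: True, x: False}
  {l: True, x: False, j: False}
  {j: True, x: False, l: False}


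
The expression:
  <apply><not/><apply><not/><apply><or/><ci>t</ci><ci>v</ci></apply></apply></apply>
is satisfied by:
  {t: True, v: True}
  {t: True, v: False}
  {v: True, t: False}


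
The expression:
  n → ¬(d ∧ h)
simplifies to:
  ¬d ∨ ¬h ∨ ¬n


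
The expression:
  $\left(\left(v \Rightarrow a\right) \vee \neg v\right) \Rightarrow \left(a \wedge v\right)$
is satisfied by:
  {v: True}


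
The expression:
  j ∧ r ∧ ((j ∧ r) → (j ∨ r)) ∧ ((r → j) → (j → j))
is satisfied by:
  {r: True, j: True}


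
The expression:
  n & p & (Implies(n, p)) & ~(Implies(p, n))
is never true.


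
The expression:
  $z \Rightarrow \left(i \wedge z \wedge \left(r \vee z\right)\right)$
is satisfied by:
  {i: True, z: False}
  {z: False, i: False}
  {z: True, i: True}


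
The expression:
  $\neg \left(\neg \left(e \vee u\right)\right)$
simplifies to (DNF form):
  $e \vee u$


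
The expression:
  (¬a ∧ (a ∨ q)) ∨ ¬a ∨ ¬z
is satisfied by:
  {z: False, a: False}
  {a: True, z: False}
  {z: True, a: False}


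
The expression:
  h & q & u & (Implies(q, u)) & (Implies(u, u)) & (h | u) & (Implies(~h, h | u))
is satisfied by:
  {h: True, u: True, q: True}


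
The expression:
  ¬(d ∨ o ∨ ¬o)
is never true.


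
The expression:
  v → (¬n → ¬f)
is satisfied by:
  {n: True, v: False, f: False}
  {v: False, f: False, n: False}
  {f: True, n: True, v: False}
  {f: True, v: False, n: False}
  {n: True, v: True, f: False}
  {v: True, n: False, f: False}
  {f: True, v: True, n: True}


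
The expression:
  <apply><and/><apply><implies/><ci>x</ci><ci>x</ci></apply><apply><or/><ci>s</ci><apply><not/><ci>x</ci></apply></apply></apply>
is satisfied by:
  {s: True, x: False}
  {x: False, s: False}
  {x: True, s: True}


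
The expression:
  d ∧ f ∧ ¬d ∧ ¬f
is never true.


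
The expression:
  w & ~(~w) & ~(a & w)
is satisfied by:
  {w: True, a: False}


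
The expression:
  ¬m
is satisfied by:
  {m: False}


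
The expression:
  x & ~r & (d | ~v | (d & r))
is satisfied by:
  {d: True, x: True, v: False, r: False}
  {x: True, d: False, v: False, r: False}
  {d: True, v: True, x: True, r: False}


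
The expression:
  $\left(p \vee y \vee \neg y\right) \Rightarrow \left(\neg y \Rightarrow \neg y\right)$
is always true.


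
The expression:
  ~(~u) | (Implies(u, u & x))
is always true.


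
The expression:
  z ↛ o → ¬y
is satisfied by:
  {o: True, z: False, y: False}
  {z: False, y: False, o: False}
  {y: True, o: True, z: False}
  {y: True, z: False, o: False}
  {o: True, z: True, y: False}
  {z: True, o: False, y: False}
  {y: True, z: True, o: True}


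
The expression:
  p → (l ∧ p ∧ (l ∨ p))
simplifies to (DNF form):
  l ∨ ¬p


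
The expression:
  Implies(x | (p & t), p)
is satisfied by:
  {p: True, x: False}
  {x: False, p: False}
  {x: True, p: True}


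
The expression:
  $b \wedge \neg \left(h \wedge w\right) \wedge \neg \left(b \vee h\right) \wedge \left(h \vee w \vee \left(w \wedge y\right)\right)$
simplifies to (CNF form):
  $\text{False}$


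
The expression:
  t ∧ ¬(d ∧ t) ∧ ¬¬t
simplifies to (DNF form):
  t ∧ ¬d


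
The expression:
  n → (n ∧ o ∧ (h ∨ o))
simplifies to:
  o ∨ ¬n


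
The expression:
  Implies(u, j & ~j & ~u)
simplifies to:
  ~u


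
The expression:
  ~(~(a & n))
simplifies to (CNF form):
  a & n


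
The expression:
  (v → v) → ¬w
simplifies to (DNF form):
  ¬w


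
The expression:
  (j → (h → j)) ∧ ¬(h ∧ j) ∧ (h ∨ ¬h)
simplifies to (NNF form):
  ¬h ∨ ¬j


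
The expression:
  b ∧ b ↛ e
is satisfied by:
  {b: True, e: False}


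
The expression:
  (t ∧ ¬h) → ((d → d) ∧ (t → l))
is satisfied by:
  {l: True, h: True, t: False}
  {l: True, h: False, t: False}
  {h: True, l: False, t: False}
  {l: False, h: False, t: False}
  {l: True, t: True, h: True}
  {l: True, t: True, h: False}
  {t: True, h: True, l: False}


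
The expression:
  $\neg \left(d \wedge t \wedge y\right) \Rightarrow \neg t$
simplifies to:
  $\left(d \wedge y\right) \vee \neg t$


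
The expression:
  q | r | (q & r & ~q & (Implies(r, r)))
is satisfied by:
  {r: True, q: True}
  {r: True, q: False}
  {q: True, r: False}


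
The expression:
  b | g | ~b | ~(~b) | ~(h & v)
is always true.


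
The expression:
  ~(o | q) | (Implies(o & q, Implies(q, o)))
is always true.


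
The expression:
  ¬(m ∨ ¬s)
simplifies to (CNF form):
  s ∧ ¬m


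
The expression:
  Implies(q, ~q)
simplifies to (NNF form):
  ~q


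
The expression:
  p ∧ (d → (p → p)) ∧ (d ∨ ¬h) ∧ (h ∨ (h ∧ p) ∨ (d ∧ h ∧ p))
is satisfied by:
  {h: True, p: True, d: True}


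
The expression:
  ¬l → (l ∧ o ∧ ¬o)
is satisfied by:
  {l: True}


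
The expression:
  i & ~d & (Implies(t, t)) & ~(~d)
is never true.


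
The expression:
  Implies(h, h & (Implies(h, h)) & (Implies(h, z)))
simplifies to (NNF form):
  z | ~h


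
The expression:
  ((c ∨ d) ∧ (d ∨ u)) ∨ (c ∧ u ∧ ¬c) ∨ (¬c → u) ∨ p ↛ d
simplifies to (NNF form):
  c ∨ d ∨ p ∨ u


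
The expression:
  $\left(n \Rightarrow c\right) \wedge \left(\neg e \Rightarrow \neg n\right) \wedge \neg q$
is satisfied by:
  {e: True, c: True, q: False, n: False}
  {e: True, q: False, c: False, n: False}
  {c: True, e: False, q: False, n: False}
  {e: False, q: False, c: False, n: False}
  {n: True, e: True, c: True, q: False}


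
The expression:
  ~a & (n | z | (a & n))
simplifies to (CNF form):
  ~a & (n | z)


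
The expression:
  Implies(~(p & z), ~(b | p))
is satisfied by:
  {z: True, b: False, p: False}
  {b: False, p: False, z: False}
  {z: True, p: True, b: False}
  {z: True, b: True, p: True}


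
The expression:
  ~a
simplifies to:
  ~a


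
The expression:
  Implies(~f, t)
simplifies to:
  f | t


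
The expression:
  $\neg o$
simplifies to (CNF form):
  $\neg o$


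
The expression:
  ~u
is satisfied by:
  {u: False}


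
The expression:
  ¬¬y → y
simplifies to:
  True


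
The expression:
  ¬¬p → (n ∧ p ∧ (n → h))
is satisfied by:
  {h: True, n: True, p: False}
  {h: True, n: False, p: False}
  {n: True, h: False, p: False}
  {h: False, n: False, p: False}
  {h: True, p: True, n: True}


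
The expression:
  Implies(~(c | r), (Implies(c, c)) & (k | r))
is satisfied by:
  {r: True, k: True, c: True}
  {r: True, k: True, c: False}
  {r: True, c: True, k: False}
  {r: True, c: False, k: False}
  {k: True, c: True, r: False}
  {k: True, c: False, r: False}
  {c: True, k: False, r: False}


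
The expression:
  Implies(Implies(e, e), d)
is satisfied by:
  {d: True}


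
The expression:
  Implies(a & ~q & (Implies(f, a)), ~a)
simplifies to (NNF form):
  q | ~a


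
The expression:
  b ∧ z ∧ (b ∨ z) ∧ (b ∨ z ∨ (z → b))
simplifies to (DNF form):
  b ∧ z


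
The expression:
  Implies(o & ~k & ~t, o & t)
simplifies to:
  k | t | ~o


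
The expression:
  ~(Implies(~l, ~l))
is never true.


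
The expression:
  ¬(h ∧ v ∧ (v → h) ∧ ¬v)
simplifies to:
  True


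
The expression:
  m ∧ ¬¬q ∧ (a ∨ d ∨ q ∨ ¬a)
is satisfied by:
  {m: True, q: True}


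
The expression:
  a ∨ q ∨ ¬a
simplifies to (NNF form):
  True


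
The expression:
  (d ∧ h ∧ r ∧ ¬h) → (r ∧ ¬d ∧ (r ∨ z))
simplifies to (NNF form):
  True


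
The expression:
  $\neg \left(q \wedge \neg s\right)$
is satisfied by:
  {s: True, q: False}
  {q: False, s: False}
  {q: True, s: True}


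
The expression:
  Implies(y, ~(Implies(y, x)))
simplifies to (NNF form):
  ~x | ~y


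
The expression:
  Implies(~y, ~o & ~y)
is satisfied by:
  {y: True, o: False}
  {o: False, y: False}
  {o: True, y: True}


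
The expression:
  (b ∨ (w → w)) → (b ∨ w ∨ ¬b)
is always true.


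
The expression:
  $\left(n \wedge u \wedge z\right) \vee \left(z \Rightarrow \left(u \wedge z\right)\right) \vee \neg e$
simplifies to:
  $u \vee \neg e \vee \neg z$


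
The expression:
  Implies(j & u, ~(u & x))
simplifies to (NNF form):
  ~j | ~u | ~x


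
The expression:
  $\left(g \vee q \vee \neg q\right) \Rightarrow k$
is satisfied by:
  {k: True}


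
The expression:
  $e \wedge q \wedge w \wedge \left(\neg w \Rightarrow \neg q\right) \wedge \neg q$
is never true.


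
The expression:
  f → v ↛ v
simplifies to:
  ¬f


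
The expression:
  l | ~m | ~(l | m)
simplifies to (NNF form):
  l | ~m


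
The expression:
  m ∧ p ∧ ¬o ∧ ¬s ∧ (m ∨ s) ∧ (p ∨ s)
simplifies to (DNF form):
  m ∧ p ∧ ¬o ∧ ¬s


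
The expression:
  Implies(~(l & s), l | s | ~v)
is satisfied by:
  {s: True, l: True, v: False}
  {s: True, v: False, l: False}
  {l: True, v: False, s: False}
  {l: False, v: False, s: False}
  {s: True, l: True, v: True}
  {s: True, v: True, l: False}
  {l: True, v: True, s: False}


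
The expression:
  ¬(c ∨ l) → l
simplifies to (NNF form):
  c ∨ l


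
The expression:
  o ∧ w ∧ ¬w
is never true.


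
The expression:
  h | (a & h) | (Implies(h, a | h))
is always true.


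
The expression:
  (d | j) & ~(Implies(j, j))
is never true.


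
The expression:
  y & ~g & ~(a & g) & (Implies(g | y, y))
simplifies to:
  y & ~g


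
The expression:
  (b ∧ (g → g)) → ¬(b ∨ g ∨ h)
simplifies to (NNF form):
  ¬b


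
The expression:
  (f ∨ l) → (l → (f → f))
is always true.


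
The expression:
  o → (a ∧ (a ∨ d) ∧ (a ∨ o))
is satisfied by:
  {a: True, o: False}
  {o: False, a: False}
  {o: True, a: True}


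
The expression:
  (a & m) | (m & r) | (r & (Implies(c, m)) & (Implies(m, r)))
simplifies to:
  (a & m) | (m & r) | (r & ~c)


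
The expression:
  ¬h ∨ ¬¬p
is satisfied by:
  {p: True, h: False}
  {h: False, p: False}
  {h: True, p: True}


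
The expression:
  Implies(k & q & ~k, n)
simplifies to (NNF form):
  True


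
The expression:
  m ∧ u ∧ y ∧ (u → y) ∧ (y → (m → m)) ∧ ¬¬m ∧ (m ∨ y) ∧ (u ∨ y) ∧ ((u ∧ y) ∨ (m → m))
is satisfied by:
  {m: True, u: True, y: True}


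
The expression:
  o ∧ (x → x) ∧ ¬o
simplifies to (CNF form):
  False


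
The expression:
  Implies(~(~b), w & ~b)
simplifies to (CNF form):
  ~b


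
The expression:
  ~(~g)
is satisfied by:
  {g: True}


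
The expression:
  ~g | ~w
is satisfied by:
  {w: False, g: False}
  {g: True, w: False}
  {w: True, g: False}


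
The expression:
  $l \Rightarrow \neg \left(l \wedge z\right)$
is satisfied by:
  {l: False, z: False}
  {z: True, l: False}
  {l: True, z: False}


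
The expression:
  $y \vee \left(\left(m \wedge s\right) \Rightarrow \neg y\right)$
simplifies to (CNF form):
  $\text{True}$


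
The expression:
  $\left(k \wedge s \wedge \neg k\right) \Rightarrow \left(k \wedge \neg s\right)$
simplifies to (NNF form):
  $\text{True}$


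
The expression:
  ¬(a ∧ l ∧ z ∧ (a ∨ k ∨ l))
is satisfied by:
  {l: False, z: False, a: False}
  {a: True, l: False, z: False}
  {z: True, l: False, a: False}
  {a: True, z: True, l: False}
  {l: True, a: False, z: False}
  {a: True, l: True, z: False}
  {z: True, l: True, a: False}


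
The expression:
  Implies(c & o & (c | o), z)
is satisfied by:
  {z: True, c: False, o: False}
  {c: False, o: False, z: False}
  {z: True, o: True, c: False}
  {o: True, c: False, z: False}
  {z: True, c: True, o: False}
  {c: True, z: False, o: False}
  {z: True, o: True, c: True}


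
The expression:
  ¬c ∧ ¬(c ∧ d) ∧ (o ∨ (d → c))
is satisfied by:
  {o: True, c: False, d: False}
  {o: False, c: False, d: False}
  {d: True, o: True, c: False}


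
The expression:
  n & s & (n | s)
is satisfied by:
  {s: True, n: True}


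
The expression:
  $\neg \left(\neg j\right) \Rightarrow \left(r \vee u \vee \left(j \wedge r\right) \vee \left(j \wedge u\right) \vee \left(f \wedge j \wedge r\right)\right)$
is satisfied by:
  {r: True, u: True, j: False}
  {r: True, u: False, j: False}
  {u: True, r: False, j: False}
  {r: False, u: False, j: False}
  {r: True, j: True, u: True}
  {r: True, j: True, u: False}
  {j: True, u: True, r: False}


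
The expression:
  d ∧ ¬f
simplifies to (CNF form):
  d ∧ ¬f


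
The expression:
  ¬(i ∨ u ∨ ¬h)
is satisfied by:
  {h: True, u: False, i: False}


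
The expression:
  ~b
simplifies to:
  ~b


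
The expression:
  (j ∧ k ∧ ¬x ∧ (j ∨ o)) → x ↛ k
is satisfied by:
  {x: True, k: False, j: False}
  {k: False, j: False, x: False}
  {j: True, x: True, k: False}
  {j: True, k: False, x: False}
  {x: True, k: True, j: False}
  {k: True, x: False, j: False}
  {j: True, k: True, x: True}


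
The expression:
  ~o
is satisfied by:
  {o: False}


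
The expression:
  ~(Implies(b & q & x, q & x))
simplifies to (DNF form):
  False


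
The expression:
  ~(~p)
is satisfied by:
  {p: True}


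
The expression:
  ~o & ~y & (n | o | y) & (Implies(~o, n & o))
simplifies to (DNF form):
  False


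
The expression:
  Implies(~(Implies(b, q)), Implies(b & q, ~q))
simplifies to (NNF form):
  True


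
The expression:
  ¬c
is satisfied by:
  {c: False}


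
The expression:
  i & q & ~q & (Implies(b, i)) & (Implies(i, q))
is never true.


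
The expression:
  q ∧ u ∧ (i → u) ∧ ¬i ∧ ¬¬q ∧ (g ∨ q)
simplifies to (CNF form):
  q ∧ u ∧ ¬i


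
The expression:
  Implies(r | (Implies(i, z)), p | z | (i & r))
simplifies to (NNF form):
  i | p | z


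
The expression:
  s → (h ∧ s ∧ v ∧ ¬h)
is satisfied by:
  {s: False}


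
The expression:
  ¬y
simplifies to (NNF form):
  ¬y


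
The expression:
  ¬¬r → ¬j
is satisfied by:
  {r: False, j: False}
  {j: True, r: False}
  {r: True, j: False}


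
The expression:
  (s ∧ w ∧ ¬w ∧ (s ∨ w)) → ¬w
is always true.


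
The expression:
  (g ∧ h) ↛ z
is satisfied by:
  {h: True, g: True, z: False}


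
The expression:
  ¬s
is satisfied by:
  {s: False}


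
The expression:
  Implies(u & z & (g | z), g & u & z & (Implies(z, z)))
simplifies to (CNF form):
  g | ~u | ~z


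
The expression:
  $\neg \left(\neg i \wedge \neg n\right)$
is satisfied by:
  {i: True, n: True}
  {i: True, n: False}
  {n: True, i: False}


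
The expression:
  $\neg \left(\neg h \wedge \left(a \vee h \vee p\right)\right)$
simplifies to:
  $h \vee \left(\neg a \wedge \neg p\right)$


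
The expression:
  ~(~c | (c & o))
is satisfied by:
  {c: True, o: False}


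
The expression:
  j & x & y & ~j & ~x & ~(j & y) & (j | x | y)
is never true.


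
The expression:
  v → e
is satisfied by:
  {e: True, v: False}
  {v: False, e: False}
  {v: True, e: True}


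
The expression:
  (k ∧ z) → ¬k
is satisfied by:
  {k: False, z: False}
  {z: True, k: False}
  {k: True, z: False}


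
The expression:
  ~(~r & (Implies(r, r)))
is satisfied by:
  {r: True}


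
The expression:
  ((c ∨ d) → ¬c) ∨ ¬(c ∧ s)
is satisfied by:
  {s: False, c: False}
  {c: True, s: False}
  {s: True, c: False}


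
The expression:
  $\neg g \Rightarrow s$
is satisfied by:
  {g: True, s: True}
  {g: True, s: False}
  {s: True, g: False}


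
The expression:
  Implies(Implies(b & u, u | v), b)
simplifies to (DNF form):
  b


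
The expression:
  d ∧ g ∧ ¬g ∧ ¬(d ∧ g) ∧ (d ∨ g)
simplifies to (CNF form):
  False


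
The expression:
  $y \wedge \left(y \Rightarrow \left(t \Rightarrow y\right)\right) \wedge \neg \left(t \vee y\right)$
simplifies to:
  $\text{False}$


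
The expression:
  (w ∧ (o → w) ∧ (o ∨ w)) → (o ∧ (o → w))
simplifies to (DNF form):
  o ∨ ¬w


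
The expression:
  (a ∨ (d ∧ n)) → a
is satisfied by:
  {a: True, d: False, n: False}
  {d: False, n: False, a: False}
  {a: True, n: True, d: False}
  {n: True, d: False, a: False}
  {a: True, d: True, n: False}
  {d: True, a: False, n: False}
  {a: True, n: True, d: True}


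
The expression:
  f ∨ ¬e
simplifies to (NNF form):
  f ∨ ¬e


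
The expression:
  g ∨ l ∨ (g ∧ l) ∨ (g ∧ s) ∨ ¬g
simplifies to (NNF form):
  True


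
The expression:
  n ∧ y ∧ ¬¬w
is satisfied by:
  {w: True, y: True, n: True}


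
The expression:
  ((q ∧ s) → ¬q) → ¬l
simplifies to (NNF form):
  (q ∧ s) ∨ ¬l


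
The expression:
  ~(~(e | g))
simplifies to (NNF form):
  e | g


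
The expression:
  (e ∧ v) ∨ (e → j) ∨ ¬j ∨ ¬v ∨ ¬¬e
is always true.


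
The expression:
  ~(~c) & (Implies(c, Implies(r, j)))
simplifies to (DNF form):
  (c & j) | (c & ~r)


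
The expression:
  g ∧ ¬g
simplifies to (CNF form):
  False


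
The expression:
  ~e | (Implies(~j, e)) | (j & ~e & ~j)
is always true.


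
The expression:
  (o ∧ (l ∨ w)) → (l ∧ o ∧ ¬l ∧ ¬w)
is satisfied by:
  {w: False, o: False, l: False}
  {l: True, w: False, o: False}
  {w: True, l: False, o: False}
  {l: True, w: True, o: False}
  {o: True, l: False, w: False}


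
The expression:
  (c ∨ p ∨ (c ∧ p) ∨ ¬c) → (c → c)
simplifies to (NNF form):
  True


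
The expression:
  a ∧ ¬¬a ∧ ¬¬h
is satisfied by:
  {a: True, h: True}


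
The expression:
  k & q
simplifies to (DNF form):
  k & q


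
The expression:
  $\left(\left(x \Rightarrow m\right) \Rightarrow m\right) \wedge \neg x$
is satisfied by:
  {m: True, x: False}


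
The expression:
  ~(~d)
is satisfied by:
  {d: True}


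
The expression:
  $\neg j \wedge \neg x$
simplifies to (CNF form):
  $\neg j \wedge \neg x$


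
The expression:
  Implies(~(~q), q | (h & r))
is always true.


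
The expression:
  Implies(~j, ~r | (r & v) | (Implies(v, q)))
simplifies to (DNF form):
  True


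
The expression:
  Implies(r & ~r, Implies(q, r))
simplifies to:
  True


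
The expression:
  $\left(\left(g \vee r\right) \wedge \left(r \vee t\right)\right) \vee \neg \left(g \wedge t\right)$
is always true.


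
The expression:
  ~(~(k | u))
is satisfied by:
  {k: True, u: True}
  {k: True, u: False}
  {u: True, k: False}


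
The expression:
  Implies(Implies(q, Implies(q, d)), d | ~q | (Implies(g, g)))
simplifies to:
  True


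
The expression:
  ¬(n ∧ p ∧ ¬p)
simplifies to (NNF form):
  True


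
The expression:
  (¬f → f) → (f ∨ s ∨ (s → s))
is always true.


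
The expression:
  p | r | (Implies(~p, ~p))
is always true.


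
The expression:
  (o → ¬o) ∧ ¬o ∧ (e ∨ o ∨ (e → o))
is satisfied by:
  {o: False}


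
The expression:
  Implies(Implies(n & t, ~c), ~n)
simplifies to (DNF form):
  ~n | (c & t)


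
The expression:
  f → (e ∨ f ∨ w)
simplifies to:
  True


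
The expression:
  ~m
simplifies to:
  ~m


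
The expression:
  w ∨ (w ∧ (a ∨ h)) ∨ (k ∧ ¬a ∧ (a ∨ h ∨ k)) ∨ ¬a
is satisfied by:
  {w: True, a: False}
  {a: False, w: False}
  {a: True, w: True}


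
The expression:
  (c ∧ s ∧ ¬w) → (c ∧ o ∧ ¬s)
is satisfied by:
  {w: True, s: False, c: False}
  {s: False, c: False, w: False}
  {w: True, c: True, s: False}
  {c: True, s: False, w: False}
  {w: True, s: True, c: False}
  {s: True, w: False, c: False}
  {w: True, c: True, s: True}


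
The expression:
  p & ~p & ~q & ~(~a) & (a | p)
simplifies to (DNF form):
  False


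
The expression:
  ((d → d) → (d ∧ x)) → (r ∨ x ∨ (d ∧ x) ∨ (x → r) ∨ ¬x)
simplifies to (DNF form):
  True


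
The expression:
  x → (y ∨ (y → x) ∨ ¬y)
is always true.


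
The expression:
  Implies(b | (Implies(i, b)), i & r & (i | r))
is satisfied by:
  {i: True, r: True, b: False}
  {i: True, b: False, r: False}
  {i: True, r: True, b: True}


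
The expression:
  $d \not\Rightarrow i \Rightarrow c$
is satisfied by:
  {i: True, c: True, d: False}
  {i: True, c: False, d: False}
  {c: True, i: False, d: False}
  {i: False, c: False, d: False}
  {i: True, d: True, c: True}
  {i: True, d: True, c: False}
  {d: True, c: True, i: False}


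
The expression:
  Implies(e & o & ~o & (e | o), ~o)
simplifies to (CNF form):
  True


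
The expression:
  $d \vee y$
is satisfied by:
  {y: True, d: True}
  {y: True, d: False}
  {d: True, y: False}


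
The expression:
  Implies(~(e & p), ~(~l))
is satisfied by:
  {l: True, e: True, p: True}
  {l: True, e: True, p: False}
  {l: True, p: True, e: False}
  {l: True, p: False, e: False}
  {e: True, p: True, l: False}


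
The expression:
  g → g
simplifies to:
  True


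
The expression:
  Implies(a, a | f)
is always true.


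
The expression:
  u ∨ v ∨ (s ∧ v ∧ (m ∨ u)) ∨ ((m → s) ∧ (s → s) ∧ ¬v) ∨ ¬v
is always true.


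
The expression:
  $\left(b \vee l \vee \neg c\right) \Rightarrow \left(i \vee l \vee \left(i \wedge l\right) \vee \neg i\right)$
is always true.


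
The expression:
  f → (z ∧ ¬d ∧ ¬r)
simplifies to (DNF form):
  (z ∧ ¬d ∧ ¬r) ∨ ¬f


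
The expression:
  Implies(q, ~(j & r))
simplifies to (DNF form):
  ~j | ~q | ~r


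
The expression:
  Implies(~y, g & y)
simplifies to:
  y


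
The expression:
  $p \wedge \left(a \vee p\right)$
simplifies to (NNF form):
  $p$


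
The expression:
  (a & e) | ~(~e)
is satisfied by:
  {e: True}


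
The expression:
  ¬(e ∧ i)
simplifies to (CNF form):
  ¬e ∨ ¬i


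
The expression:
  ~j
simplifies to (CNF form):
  ~j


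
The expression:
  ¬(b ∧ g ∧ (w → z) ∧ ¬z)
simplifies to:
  w ∨ z ∨ ¬b ∨ ¬g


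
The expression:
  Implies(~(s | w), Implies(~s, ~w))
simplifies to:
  True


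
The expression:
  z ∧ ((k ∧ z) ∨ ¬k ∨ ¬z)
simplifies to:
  z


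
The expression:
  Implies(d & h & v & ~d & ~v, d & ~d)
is always true.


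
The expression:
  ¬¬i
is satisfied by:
  {i: True}


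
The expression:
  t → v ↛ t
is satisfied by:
  {t: False}


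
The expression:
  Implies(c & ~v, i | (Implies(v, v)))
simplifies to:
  True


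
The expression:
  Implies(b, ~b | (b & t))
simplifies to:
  t | ~b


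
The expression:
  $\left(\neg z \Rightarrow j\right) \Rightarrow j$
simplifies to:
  $j \vee \neg z$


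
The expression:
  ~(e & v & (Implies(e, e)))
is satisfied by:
  {v: False, e: False}
  {e: True, v: False}
  {v: True, e: False}


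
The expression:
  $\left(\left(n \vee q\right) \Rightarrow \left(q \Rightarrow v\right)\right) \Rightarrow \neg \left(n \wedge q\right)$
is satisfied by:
  {v: False, q: False, n: False}
  {n: True, v: False, q: False}
  {q: True, v: False, n: False}
  {n: True, q: True, v: False}
  {v: True, n: False, q: False}
  {n: True, v: True, q: False}
  {q: True, v: True, n: False}


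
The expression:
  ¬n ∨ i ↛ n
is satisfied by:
  {n: False}


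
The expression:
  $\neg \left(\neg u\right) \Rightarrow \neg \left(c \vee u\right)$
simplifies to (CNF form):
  $\neg u$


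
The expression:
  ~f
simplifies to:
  ~f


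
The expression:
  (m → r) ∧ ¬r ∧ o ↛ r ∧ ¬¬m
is never true.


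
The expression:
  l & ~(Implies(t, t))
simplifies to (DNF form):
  False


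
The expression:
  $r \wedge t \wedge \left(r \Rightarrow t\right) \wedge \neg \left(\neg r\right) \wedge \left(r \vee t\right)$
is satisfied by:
  {t: True, r: True}


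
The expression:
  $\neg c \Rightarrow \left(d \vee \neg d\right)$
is always true.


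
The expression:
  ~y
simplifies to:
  ~y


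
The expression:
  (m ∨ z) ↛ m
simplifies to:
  z ∧ ¬m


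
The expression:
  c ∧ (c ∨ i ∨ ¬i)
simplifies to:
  c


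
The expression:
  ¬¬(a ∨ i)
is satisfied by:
  {i: True, a: True}
  {i: True, a: False}
  {a: True, i: False}


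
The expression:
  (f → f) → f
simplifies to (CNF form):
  f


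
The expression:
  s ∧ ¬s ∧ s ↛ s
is never true.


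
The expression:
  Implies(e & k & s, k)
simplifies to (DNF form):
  True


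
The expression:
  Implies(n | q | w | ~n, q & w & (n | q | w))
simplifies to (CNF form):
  q & w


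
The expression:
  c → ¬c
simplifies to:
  ¬c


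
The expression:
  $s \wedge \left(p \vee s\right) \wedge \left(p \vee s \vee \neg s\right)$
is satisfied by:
  {s: True}


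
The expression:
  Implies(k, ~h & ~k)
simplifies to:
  ~k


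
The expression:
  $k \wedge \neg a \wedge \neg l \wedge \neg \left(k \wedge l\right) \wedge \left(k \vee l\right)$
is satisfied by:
  {k: True, l: False, a: False}


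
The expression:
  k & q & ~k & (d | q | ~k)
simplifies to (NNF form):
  False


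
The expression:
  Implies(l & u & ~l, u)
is always true.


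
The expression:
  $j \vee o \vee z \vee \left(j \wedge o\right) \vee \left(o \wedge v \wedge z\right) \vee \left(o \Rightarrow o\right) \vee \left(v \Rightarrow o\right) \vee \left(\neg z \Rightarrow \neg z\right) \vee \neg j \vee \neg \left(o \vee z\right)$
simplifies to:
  $\text{True}$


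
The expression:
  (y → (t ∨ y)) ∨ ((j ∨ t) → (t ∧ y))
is always true.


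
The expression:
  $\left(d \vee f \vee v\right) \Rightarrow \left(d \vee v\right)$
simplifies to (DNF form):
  $d \vee v \vee \neg f$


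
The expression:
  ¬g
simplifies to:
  ¬g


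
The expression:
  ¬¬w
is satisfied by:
  {w: True}


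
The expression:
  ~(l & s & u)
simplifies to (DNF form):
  ~l | ~s | ~u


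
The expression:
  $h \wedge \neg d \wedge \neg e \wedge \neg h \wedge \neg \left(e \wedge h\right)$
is never true.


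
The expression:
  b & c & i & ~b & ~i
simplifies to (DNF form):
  False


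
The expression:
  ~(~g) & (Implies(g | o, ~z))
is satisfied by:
  {g: True, z: False}
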